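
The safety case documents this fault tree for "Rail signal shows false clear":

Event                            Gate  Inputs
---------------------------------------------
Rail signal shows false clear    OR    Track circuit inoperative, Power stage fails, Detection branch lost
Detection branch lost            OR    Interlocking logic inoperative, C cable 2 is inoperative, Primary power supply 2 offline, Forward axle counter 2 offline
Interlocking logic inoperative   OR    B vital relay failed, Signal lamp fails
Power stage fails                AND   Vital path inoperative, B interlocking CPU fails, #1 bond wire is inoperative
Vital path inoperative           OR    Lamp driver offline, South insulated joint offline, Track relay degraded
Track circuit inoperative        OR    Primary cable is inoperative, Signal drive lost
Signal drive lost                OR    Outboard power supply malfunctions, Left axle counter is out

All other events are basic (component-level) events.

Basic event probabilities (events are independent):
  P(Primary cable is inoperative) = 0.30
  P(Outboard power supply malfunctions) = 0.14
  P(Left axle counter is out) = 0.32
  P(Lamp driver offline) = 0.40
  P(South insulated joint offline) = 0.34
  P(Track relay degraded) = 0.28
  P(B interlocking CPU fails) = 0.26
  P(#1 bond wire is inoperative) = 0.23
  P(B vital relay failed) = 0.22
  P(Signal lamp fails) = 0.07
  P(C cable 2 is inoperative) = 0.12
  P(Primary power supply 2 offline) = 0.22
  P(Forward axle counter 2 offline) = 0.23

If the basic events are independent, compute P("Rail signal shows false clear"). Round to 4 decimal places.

0.8498

P(Signal drive lost) [OR] = 1 − (1−0.14) × (1−0.32) = 0.415200
P(Track circuit inoperative) [OR] = 1 − (1−0.30) × (1−0.415200) = 0.590640
P(Vital path inoperative) [OR] = 1 − (1−0.40) × (1−0.34) × (1−0.28) = 0.714880
P(Power stage fails) [AND] = 0.714880 × 0.26 × 0.23 = 0.042750
P(Interlocking logic inoperative) [OR] = 1 − (1−0.22) × (1−0.07) = 0.274600
P(Detection branch lost) [OR] = 1 − (1−0.274600) × (1−0.12) × (1−0.22) × (1−0.23) = 0.616606
P(Rail signal shows false clear) [OR] = 1 − (1−0.590640) × (1−0.042750) × (1−0.616606) = 0.849763
Rounded to 4 decimal places: P(Rail signal shows false clear) ≈ 0.8498.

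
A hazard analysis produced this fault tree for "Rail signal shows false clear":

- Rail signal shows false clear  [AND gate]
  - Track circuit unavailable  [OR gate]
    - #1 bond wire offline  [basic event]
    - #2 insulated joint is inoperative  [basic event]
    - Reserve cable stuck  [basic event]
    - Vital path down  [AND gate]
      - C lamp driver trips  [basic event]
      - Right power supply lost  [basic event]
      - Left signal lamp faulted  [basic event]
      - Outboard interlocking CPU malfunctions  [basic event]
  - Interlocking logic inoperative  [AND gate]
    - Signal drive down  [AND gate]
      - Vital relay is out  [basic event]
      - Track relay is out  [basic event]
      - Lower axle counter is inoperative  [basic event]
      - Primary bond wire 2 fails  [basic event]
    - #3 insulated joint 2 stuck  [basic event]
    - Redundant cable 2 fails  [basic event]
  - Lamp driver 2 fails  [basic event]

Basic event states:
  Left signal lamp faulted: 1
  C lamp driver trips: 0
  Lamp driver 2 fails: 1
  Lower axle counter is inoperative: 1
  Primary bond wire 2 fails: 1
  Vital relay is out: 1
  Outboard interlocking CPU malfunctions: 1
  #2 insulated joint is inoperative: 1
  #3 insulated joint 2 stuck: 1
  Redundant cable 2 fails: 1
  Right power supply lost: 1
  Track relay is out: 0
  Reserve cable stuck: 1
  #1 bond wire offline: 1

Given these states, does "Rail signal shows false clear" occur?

No

Vital path down [AND]: C lamp driver trips=not, Right power supply lost=occurs, Left signal lamp faulted=occurs, Outboard interlocking CPU malfunctions=occurs → not all inputs occur → does not occur.
Track circuit unavailable [OR]: #1 bond wire offline=occurs, #2 insulated joint is inoperative=occurs, Reserve cable stuck=occurs, Vital path down=not → at least one input occurs → occurs.
Signal drive down [AND]: Vital relay is out=occurs, Track relay is out=not, Lower axle counter is inoperative=occurs, Primary bond wire 2 fails=occurs → not all inputs occur → does not occur.
Interlocking logic inoperative [AND]: Signal drive down=not, #3 insulated joint 2 stuck=occurs, Redundant cable 2 fails=occurs → not all inputs occur → does not occur.
Rail signal shows false clear [AND]: Track circuit unavailable=occurs, Interlocking logic inoperative=not, Lamp driver 2 fails=occurs → not all inputs occur → does not occur.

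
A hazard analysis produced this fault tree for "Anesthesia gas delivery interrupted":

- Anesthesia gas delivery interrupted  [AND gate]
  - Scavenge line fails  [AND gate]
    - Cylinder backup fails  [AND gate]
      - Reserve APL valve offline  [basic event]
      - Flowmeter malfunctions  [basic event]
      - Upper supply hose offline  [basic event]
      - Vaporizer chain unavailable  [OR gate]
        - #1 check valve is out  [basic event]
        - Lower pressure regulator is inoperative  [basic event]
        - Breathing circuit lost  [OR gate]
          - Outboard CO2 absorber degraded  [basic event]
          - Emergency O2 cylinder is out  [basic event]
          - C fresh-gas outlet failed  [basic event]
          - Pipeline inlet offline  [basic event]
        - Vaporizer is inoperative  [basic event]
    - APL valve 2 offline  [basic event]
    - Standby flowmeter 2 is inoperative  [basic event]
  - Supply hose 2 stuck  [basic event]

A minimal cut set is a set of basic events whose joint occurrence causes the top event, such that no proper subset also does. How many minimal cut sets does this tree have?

Breathing circuit lost [OR]: union of children's cut sets → 4 cut set(s).
Vaporizer chain unavailable [OR]: union of children's cut sets → 7 cut set(s).
Cylinder backup fails [AND]: one cut set from each child combined → 1 × 1 × 1 × 7 = 7 cut set(s).
Scavenge line fails [AND]: one cut set from each child combined → 7 × 1 × 1 = 7 cut set(s).
Anesthesia gas delivery interrupted [AND]: one cut set from each child combined → 7 × 1 = 7 cut set(s).
Minimal cut sets: {#1 check valve is out, APL valve 2 offline, Flowmeter malfunctions, Reserve APL valve offline, Standby flowmeter 2 is inoperative, Supply hose 2 stuck, Upper supply hose offline}; {APL valve 2 offline, Flowmeter malfunctions, Lower pressure regulator is inoperative, Reserve APL valve offline, Standby flowmeter 2 is inoperative, Supply hose 2 stuck, Upper supply hose offline}; {APL valve 2 offline, Flowmeter malfunctions, Outboard CO2 absorber degraded, Reserve APL valve offline, Standby flowmeter 2 is inoperative, Supply hose 2 stuck, Upper supply hose offline}; {APL valve 2 offline, Emergency O2 cylinder is out, Flowmeter malfunctions, Reserve APL valve offline, Standby flowmeter 2 is inoperative, Supply hose 2 stuck, Upper supply hose offline}; {APL valve 2 offline, C fresh-gas outlet failed, Flowmeter malfunctions, Reserve APL valve offline, Standby flowmeter 2 is inoperative, Supply hose 2 stuck, Upper supply hose offline}; {APL valve 2 offline, Flowmeter malfunctions, Pipeline inlet offline, Reserve APL valve offline, Standby flowmeter 2 is inoperative, Supply hose 2 stuck, Upper supply hose offline}; {APL valve 2 offline, Flowmeter malfunctions, Reserve APL valve offline, Standby flowmeter 2 is inoperative, Supply hose 2 stuck, Upper supply hose offline, Vaporizer is inoperative}.

7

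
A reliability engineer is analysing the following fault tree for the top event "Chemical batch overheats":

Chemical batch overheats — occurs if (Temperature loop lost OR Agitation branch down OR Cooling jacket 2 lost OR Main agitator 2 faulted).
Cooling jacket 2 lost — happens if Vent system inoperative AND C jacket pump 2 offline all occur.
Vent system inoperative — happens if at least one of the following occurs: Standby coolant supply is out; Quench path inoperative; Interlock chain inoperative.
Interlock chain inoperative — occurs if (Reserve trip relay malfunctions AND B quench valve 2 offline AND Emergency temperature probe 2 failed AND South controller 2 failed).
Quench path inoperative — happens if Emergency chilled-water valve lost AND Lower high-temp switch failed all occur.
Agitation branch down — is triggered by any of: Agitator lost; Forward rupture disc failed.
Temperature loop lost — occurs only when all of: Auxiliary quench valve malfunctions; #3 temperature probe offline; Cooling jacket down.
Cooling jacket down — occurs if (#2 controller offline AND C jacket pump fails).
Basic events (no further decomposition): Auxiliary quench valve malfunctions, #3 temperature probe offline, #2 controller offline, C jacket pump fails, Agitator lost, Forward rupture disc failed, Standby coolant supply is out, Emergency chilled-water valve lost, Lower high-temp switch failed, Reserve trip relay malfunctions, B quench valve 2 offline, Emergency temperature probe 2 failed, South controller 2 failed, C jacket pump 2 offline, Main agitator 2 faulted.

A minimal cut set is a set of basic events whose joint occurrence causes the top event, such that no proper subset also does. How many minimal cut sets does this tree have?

Cooling jacket down [AND]: one cut set from each child combined → 1 × 1 = 1 cut set(s).
Temperature loop lost [AND]: one cut set from each child combined → 1 × 1 × 1 = 1 cut set(s).
Agitation branch down [OR]: union of children's cut sets → 2 cut set(s).
Quench path inoperative [AND]: one cut set from each child combined → 1 × 1 = 1 cut set(s).
Interlock chain inoperative [AND]: one cut set from each child combined → 1 × 1 × 1 × 1 = 1 cut set(s).
Vent system inoperative [OR]: union of children's cut sets → 3 cut set(s).
Cooling jacket 2 lost [AND]: one cut set from each child combined → 3 × 1 = 3 cut set(s).
Chemical batch overheats [OR]: union of children's cut sets → 7 cut set(s).
Minimal cut sets: {#2 controller offline, #3 temperature probe offline, Auxiliary quench valve malfunctions, C jacket pump fails}; {Agitator lost}; {Forward rupture disc failed}; {C jacket pump 2 offline, Standby coolant supply is out}; {C jacket pump 2 offline, Emergency chilled-water valve lost, Lower high-temp switch failed}; {B quench valve 2 offline, C jacket pump 2 offline, Emergency temperature probe 2 failed, Reserve trip relay malfunctions, South controller 2 failed}; {Main agitator 2 faulted}.

7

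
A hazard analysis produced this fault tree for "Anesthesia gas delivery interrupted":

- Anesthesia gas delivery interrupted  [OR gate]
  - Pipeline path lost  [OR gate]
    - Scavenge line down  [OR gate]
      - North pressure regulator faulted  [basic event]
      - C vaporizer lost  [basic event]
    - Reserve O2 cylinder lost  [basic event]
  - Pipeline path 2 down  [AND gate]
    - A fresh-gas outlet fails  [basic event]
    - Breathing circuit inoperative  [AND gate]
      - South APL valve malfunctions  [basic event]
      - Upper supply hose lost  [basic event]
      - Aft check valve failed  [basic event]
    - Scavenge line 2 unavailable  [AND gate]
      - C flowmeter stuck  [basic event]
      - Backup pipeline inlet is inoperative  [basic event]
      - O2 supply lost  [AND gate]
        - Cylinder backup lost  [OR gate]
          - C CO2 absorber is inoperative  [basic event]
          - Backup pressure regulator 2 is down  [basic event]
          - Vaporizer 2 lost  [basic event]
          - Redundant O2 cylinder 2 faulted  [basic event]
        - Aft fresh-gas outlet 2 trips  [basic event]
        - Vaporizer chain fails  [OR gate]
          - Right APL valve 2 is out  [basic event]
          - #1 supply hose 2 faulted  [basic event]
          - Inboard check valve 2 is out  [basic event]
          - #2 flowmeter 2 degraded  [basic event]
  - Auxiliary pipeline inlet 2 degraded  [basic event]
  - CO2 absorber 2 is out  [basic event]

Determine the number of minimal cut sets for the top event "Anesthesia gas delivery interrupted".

Scavenge line down [OR]: union of children's cut sets → 2 cut set(s).
Pipeline path lost [OR]: union of children's cut sets → 3 cut set(s).
Breathing circuit inoperative [AND]: one cut set from each child combined → 1 × 1 × 1 = 1 cut set(s).
Cylinder backup lost [OR]: union of children's cut sets → 4 cut set(s).
Vaporizer chain fails [OR]: union of children's cut sets → 4 cut set(s).
O2 supply lost [AND]: one cut set from each child combined → 4 × 1 × 4 = 16 cut set(s).
Scavenge line 2 unavailable [AND]: one cut set from each child combined → 1 × 1 × 16 = 16 cut set(s).
Pipeline path 2 down [AND]: one cut set from each child combined → 1 × 1 × 16 = 16 cut set(s).
Anesthesia gas delivery interrupted [OR]: union of children's cut sets → 21 cut set(s).

21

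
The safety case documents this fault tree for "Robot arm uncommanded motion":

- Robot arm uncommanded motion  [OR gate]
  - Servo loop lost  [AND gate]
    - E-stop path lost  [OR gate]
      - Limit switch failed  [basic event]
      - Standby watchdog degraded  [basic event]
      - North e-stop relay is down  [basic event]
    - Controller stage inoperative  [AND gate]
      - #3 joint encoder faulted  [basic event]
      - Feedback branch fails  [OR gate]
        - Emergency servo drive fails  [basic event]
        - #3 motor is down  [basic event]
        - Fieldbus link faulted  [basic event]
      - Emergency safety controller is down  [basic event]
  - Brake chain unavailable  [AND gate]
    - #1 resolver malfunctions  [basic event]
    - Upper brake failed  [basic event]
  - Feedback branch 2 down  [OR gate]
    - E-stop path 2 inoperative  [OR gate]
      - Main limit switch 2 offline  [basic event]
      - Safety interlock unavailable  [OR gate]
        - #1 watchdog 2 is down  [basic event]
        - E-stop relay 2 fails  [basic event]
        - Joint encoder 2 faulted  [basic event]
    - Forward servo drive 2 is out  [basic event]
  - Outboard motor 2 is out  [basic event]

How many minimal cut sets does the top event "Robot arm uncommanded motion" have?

E-stop path lost [OR]: union of children's cut sets → 3 cut set(s).
Feedback branch fails [OR]: union of children's cut sets → 3 cut set(s).
Controller stage inoperative [AND]: one cut set from each child combined → 1 × 3 × 1 = 3 cut set(s).
Servo loop lost [AND]: one cut set from each child combined → 3 × 3 = 9 cut set(s).
Brake chain unavailable [AND]: one cut set from each child combined → 1 × 1 = 1 cut set(s).
Safety interlock unavailable [OR]: union of children's cut sets → 3 cut set(s).
E-stop path 2 inoperative [OR]: union of children's cut sets → 4 cut set(s).
Feedback branch 2 down [OR]: union of children's cut sets → 5 cut set(s).
Robot arm uncommanded motion [OR]: union of children's cut sets → 16 cut set(s).

16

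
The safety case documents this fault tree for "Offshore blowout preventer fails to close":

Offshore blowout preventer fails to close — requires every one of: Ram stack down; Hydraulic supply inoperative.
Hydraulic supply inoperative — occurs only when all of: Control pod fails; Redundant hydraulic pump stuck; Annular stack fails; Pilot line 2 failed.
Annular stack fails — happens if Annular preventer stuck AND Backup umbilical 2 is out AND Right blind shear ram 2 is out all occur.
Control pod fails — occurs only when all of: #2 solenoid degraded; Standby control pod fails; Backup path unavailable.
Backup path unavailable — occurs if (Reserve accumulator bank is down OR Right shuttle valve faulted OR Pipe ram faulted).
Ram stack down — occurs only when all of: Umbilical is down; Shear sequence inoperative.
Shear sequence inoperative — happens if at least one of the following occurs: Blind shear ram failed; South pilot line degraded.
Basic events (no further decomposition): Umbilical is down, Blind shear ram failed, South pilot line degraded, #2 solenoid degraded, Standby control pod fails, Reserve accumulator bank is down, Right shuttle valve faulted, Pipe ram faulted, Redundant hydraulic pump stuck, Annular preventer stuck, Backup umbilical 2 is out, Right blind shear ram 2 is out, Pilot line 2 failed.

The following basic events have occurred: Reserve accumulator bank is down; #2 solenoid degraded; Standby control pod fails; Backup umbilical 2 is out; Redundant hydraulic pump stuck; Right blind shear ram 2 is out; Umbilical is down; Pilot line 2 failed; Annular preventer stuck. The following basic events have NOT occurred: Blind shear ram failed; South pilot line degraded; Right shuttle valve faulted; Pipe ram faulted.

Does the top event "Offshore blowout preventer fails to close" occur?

No

Shear sequence inoperative [OR]: Blind shear ram failed=not, South pilot line degraded=not → no input occurs → does not occur.
Ram stack down [AND]: Umbilical is down=occurs, Shear sequence inoperative=not → not all inputs occur → does not occur.
Backup path unavailable [OR]: Reserve accumulator bank is down=occurs, Right shuttle valve faulted=not, Pipe ram faulted=not → at least one input occurs → occurs.
Control pod fails [AND]: #2 solenoid degraded=occurs, Standby control pod fails=occurs, Backup path unavailable=occurs → all inputs occur → occurs.
Annular stack fails [AND]: Annular preventer stuck=occurs, Backup umbilical 2 is out=occurs, Right blind shear ram 2 is out=occurs → all inputs occur → occurs.
Hydraulic supply inoperative [AND]: Control pod fails=occurs, Redundant hydraulic pump stuck=occurs, Annular stack fails=occurs, Pilot line 2 failed=occurs → all inputs occur → occurs.
Offshore blowout preventer fails to close [AND]: Ram stack down=not, Hydraulic supply inoperative=occurs → not all inputs occur → does not occur.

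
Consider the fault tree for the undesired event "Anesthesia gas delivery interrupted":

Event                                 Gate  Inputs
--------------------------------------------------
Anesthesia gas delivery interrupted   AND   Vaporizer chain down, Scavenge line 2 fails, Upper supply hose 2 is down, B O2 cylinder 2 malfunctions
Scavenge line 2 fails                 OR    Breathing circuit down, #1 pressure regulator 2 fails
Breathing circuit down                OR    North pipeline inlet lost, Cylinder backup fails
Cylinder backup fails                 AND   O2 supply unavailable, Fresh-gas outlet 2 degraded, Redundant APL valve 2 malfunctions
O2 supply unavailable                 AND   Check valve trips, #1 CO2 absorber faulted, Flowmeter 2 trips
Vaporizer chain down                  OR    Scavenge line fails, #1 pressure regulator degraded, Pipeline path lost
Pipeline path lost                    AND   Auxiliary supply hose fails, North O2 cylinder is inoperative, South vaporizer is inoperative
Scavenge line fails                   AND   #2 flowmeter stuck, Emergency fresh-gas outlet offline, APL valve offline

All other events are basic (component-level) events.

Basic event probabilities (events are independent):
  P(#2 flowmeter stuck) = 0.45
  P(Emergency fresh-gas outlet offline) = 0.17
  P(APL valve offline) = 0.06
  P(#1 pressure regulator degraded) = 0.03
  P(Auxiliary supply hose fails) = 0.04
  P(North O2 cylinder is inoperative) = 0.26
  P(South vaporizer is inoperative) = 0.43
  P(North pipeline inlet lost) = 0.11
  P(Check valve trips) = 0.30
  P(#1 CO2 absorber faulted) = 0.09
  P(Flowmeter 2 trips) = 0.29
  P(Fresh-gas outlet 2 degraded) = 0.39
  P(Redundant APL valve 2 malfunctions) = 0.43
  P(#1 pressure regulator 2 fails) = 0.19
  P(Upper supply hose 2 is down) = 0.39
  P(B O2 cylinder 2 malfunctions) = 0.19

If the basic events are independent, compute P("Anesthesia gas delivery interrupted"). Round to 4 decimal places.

0.0008

P(Scavenge line fails) [AND] = 0.45 × 0.17 × 0.06 = 0.004590
P(Pipeline path lost) [AND] = 0.04 × 0.26 × 0.43 = 0.004472
P(Vaporizer chain down) [OR] = 1 − (1−0.004590) × (1−0.03) × (1−0.004472) = 0.038770
P(O2 supply unavailable) [AND] = 0.30 × 0.09 × 0.29 = 0.007830
P(Cylinder backup fails) [AND] = 0.007830 × 0.39 × 0.43 = 0.001313
P(Breathing circuit down) [OR] = 1 − (1−0.11) × (1−0.001313) = 0.111169
P(Scavenge line 2 fails) [OR] = 1 − (1−0.111169) × (1−0.19) = 0.280047
P(Anesthesia gas delivery interrupted) [AND] = 0.038770 × 0.280047 × 0.39 × 0.19 = 0.000805
Rounded to 4 decimal places: P(Anesthesia gas delivery interrupted) ≈ 0.0008.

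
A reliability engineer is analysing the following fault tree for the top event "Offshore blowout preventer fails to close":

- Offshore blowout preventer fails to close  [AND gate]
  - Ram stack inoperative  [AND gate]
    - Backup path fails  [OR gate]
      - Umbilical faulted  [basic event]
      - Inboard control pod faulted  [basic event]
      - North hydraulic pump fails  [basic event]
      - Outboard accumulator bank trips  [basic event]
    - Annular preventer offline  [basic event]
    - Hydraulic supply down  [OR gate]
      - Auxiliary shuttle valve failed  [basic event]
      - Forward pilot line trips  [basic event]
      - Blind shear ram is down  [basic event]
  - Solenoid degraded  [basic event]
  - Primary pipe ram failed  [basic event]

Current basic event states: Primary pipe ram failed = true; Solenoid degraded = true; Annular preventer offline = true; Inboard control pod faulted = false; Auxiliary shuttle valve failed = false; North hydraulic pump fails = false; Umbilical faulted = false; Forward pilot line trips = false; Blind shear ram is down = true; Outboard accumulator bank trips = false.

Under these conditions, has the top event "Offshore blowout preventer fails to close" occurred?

Backup path fails [OR]: Umbilical faulted=not, Inboard control pod faulted=not, North hydraulic pump fails=not, Outboard accumulator bank trips=not → no input occurs → does not occur.
Hydraulic supply down [OR]: Auxiliary shuttle valve failed=not, Forward pilot line trips=not, Blind shear ram is down=occurs → at least one input occurs → occurs.
Ram stack inoperative [AND]: Backup path fails=not, Annular preventer offline=occurs, Hydraulic supply down=occurs → not all inputs occur → does not occur.
Offshore blowout preventer fails to close [AND]: Ram stack inoperative=not, Solenoid degraded=occurs, Primary pipe ram failed=occurs → not all inputs occur → does not occur.

No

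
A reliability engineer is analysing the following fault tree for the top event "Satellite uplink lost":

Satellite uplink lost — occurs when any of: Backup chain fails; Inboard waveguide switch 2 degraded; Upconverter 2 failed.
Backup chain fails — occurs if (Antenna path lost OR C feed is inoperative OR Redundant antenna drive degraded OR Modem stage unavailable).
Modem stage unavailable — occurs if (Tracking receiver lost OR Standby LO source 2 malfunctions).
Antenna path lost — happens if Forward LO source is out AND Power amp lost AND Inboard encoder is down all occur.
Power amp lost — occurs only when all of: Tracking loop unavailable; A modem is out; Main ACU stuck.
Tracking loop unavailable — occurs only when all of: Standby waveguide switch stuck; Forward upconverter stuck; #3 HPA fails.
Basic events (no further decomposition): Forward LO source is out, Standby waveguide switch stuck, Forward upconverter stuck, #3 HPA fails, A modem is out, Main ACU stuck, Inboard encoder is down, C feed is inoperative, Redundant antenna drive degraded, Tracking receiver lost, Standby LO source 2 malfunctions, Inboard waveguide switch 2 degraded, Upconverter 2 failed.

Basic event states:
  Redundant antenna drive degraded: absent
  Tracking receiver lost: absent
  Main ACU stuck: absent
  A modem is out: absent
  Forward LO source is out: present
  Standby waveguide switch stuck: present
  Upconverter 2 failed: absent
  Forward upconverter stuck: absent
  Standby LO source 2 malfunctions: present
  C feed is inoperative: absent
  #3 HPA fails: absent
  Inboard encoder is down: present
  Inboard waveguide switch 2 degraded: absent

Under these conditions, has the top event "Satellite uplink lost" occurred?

Tracking loop unavailable [AND]: Standby waveguide switch stuck=occurs, Forward upconverter stuck=not, #3 HPA fails=not → not all inputs occur → does not occur.
Power amp lost [AND]: Tracking loop unavailable=not, A modem is out=not, Main ACU stuck=not → not all inputs occur → does not occur.
Antenna path lost [AND]: Forward LO source is out=occurs, Power amp lost=not, Inboard encoder is down=occurs → not all inputs occur → does not occur.
Modem stage unavailable [OR]: Tracking receiver lost=not, Standby LO source 2 malfunctions=occurs → at least one input occurs → occurs.
Backup chain fails [OR]: Antenna path lost=not, C feed is inoperative=not, Redundant antenna drive degraded=not, Modem stage unavailable=occurs → at least one input occurs → occurs.
Satellite uplink lost [OR]: Backup chain fails=occurs, Inboard waveguide switch 2 degraded=not, Upconverter 2 failed=not → at least one input occurs → occurs.

Yes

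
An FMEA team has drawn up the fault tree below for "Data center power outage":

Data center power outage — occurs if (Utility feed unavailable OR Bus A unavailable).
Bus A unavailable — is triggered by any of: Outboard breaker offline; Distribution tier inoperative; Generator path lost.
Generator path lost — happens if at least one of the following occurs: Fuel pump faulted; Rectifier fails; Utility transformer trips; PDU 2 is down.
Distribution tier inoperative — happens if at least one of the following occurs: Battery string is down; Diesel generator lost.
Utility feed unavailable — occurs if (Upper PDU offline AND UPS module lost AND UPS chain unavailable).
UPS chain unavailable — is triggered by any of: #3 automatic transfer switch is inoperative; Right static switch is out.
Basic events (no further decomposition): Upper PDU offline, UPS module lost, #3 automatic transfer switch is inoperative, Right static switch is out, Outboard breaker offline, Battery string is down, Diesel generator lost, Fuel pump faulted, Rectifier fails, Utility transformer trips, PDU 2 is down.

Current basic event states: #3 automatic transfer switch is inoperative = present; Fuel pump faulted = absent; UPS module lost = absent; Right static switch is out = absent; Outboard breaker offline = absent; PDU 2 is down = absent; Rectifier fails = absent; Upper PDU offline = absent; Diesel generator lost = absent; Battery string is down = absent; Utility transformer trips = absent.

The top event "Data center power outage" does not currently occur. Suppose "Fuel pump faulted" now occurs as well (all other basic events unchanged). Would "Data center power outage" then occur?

Counterfactual: set "Fuel pump faulted" to occurred.
UPS chain unavailable [OR]: #3 automatic transfer switch is inoperative=occurs, Right static switch is out=not → at least one input occurs → occurs.
Utility feed unavailable [AND]: Upper PDU offline=not, UPS module lost=not, UPS chain unavailable=occurs → not all inputs occur → does not occur.
Distribution tier inoperative [OR]: Battery string is down=not, Diesel generator lost=not → no input occurs → does not occur.
Generator path lost [OR]: Fuel pump faulted=occurs, Rectifier fails=not, Utility transformer trips=not, PDU 2 is down=not → at least one input occurs → occurs.
Bus A unavailable [OR]: Outboard breaker offline=not, Distribution tier inoperative=not, Generator path lost=occurs → at least one input occurs → occurs.
Data center power outage [OR]: Utility feed unavailable=not, Bus A unavailable=occurs → at least one input occurs → occurs.

Yes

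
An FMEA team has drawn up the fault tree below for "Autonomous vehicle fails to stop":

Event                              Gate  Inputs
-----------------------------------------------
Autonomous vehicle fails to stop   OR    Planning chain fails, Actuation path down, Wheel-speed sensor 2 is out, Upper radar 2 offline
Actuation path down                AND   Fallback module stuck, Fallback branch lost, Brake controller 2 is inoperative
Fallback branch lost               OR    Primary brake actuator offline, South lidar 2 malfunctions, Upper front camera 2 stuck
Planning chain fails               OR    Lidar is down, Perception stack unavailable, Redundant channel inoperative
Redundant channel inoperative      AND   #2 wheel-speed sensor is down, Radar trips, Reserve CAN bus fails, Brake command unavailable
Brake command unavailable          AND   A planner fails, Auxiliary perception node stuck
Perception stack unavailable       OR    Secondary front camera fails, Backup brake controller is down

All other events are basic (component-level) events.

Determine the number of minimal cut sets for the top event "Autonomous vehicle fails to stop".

Perception stack unavailable [OR]: union of children's cut sets → 2 cut set(s).
Brake command unavailable [AND]: one cut set from each child combined → 1 × 1 = 1 cut set(s).
Redundant channel inoperative [AND]: one cut set from each child combined → 1 × 1 × 1 × 1 = 1 cut set(s).
Planning chain fails [OR]: union of children's cut sets → 4 cut set(s).
Fallback branch lost [OR]: union of children's cut sets → 3 cut set(s).
Actuation path down [AND]: one cut set from each child combined → 1 × 3 × 1 = 3 cut set(s).
Autonomous vehicle fails to stop [OR]: union of children's cut sets → 9 cut set(s).
Minimal cut sets: {Lidar is down}; {Secondary front camera fails}; {Backup brake controller is down}; {#2 wheel-speed sensor is down, A planner fails, Auxiliary perception node stuck, Radar trips, Reserve CAN bus fails}; {Brake controller 2 is inoperative, Fallback module stuck, Primary brake actuator offline}; {Brake controller 2 is inoperative, Fallback module stuck, South lidar 2 malfunctions}; {Brake controller 2 is inoperative, Fallback module stuck, Upper front camera 2 stuck}; {Wheel-speed sensor 2 is out}; {Upper radar 2 offline}.

9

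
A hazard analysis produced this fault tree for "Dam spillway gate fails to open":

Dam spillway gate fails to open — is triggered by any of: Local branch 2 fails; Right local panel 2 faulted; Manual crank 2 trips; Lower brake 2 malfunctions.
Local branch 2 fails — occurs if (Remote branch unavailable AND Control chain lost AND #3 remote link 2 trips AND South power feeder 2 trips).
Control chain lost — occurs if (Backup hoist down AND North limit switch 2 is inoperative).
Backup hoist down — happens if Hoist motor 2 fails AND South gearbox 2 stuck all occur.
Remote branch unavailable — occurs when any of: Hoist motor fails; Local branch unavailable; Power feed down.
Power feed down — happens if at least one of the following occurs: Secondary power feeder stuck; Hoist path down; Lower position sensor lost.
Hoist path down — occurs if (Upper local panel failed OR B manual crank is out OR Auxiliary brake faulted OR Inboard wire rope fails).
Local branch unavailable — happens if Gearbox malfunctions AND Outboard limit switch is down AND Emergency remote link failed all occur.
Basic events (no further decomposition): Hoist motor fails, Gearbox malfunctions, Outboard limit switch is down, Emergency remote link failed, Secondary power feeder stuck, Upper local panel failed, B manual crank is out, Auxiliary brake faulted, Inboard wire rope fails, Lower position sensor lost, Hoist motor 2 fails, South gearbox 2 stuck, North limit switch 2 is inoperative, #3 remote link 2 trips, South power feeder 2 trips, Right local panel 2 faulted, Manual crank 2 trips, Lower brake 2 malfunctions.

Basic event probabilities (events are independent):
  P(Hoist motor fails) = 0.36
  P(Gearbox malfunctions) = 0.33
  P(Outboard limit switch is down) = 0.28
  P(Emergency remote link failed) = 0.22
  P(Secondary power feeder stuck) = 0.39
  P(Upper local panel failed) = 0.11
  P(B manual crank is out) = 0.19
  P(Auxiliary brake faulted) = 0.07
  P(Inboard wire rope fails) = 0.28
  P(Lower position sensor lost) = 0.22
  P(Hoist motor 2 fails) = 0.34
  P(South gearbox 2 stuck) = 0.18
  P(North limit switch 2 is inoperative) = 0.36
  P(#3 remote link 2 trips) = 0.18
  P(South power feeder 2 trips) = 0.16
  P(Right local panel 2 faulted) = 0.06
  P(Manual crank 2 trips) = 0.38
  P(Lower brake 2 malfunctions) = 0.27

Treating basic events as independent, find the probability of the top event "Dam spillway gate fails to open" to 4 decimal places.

0.5748

P(Local branch unavailable) [AND] = 0.33 × 0.28 × 0.22 = 0.020328
P(Hoist path down) [OR] = 1 − (1−0.11) × (1−0.19) × (1−0.07) × (1−0.28) = 0.517285
P(Power feed down) [OR] = 1 − (1−0.39) × (1−0.517285) × (1−0.22) = 0.770324
P(Remote branch unavailable) [OR] = 1 − (1−0.36) × (1−0.020328) × (1−0.770324) = 0.855995
P(Backup hoist down) [AND] = 0.34 × 0.18 = 0.061200
P(Control chain lost) [AND] = 0.061200 × 0.36 = 0.022032
P(Local branch 2 fails) [AND] = 0.855995 × 0.022032 × 0.18 × 0.16 = 0.000543
P(Dam spillway gate fails to open) [OR] = 1 − (1−0.000543) × (1−0.06) × (1−0.38) × (1−0.27) = 0.574787
Rounded to 4 decimal places: P(Dam spillway gate fails to open) ≈ 0.5748.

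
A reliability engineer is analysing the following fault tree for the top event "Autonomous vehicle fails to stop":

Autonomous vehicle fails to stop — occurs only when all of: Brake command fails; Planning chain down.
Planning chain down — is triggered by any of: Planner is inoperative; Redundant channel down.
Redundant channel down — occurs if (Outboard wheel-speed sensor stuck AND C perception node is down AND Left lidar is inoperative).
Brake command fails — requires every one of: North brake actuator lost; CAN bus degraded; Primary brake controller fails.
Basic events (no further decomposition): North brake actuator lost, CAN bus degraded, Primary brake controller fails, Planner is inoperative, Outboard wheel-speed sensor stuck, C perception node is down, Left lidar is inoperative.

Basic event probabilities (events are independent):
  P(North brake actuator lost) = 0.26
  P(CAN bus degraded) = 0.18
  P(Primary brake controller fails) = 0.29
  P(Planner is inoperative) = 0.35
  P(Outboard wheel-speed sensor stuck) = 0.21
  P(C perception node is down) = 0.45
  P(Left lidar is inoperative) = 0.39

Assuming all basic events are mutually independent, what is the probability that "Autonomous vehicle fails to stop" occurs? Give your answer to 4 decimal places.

0.0051

P(Brake command fails) [AND] = 0.26 × 0.18 × 0.29 = 0.013572
P(Redundant channel down) [AND] = 0.21 × 0.45 × 0.39 = 0.036855
P(Planning chain down) [OR] = 1 − (1−0.35) × (1−0.036855) = 0.373956
P(Autonomous vehicle fails to stop) [AND] = 0.013572 × 0.373956 = 0.005075
Rounded to 4 decimal places: P(Autonomous vehicle fails to stop) ≈ 0.0051.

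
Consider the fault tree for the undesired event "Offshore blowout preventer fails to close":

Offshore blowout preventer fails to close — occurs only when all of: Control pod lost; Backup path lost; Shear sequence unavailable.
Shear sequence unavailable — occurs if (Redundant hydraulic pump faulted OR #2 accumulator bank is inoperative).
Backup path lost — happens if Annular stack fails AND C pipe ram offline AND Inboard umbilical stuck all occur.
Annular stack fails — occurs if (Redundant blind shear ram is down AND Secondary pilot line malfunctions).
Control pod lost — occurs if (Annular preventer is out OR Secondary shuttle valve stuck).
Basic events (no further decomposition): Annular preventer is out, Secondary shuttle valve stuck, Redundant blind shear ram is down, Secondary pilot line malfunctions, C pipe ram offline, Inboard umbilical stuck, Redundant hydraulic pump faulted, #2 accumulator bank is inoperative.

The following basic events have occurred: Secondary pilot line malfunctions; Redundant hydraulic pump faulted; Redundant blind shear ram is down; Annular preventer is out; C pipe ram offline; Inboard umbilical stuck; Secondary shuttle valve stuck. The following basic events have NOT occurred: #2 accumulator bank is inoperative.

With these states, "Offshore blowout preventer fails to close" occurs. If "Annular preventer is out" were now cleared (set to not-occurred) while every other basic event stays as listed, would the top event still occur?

Yes

Counterfactual: set "Annular preventer is out" to not occurred.
Control pod lost [OR]: Annular preventer is out=not, Secondary shuttle valve stuck=occurs → at least one input occurs → occurs.
Annular stack fails [AND]: Redundant blind shear ram is down=occurs, Secondary pilot line malfunctions=occurs → all inputs occur → occurs.
Backup path lost [AND]: Annular stack fails=occurs, C pipe ram offline=occurs, Inboard umbilical stuck=occurs → all inputs occur → occurs.
Shear sequence unavailable [OR]: Redundant hydraulic pump faulted=occurs, #2 accumulator bank is inoperative=not → at least one input occurs → occurs.
Offshore blowout preventer fails to close [AND]: Control pod lost=occurs, Backup path lost=occurs, Shear sequence unavailable=occurs → all inputs occur → occurs.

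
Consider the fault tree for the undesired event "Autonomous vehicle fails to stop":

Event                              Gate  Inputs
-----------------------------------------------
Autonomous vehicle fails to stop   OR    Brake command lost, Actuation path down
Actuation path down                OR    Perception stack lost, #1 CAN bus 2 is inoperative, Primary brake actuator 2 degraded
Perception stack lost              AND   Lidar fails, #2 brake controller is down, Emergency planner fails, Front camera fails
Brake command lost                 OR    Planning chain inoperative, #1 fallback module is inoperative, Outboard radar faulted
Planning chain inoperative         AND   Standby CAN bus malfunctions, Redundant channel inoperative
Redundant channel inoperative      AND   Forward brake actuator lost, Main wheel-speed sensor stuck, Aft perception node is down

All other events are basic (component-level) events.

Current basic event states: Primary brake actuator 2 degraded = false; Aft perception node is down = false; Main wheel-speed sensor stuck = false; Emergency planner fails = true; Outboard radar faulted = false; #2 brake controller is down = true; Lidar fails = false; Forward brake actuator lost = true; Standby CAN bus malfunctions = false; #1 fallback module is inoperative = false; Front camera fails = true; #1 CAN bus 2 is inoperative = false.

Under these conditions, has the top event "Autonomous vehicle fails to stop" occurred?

No

Redundant channel inoperative [AND]: Forward brake actuator lost=occurs, Main wheel-speed sensor stuck=not, Aft perception node is down=not → not all inputs occur → does not occur.
Planning chain inoperative [AND]: Standby CAN bus malfunctions=not, Redundant channel inoperative=not → not all inputs occur → does not occur.
Brake command lost [OR]: Planning chain inoperative=not, #1 fallback module is inoperative=not, Outboard radar faulted=not → no input occurs → does not occur.
Perception stack lost [AND]: Lidar fails=not, #2 brake controller is down=occurs, Emergency planner fails=occurs, Front camera fails=occurs → not all inputs occur → does not occur.
Actuation path down [OR]: Perception stack lost=not, #1 CAN bus 2 is inoperative=not, Primary brake actuator 2 degraded=not → no input occurs → does not occur.
Autonomous vehicle fails to stop [OR]: Brake command lost=not, Actuation path down=not → no input occurs → does not occur.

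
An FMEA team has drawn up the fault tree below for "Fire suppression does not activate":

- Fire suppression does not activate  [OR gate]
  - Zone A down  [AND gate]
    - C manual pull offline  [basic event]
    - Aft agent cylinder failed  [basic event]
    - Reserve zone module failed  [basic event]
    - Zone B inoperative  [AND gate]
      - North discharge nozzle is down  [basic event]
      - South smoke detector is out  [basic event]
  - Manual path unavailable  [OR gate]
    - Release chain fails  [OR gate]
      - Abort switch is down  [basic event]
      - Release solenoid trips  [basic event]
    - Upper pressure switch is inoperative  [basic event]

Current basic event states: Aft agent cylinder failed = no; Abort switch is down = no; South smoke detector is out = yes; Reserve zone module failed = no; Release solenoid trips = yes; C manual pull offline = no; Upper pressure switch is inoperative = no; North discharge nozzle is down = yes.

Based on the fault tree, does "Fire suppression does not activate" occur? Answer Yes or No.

Zone B inoperative [AND]: North discharge nozzle is down=occurs, South smoke detector is out=occurs → all inputs occur → occurs.
Zone A down [AND]: C manual pull offline=not, Aft agent cylinder failed=not, Reserve zone module failed=not, Zone B inoperative=occurs → not all inputs occur → does not occur.
Release chain fails [OR]: Abort switch is down=not, Release solenoid trips=occurs → at least one input occurs → occurs.
Manual path unavailable [OR]: Release chain fails=occurs, Upper pressure switch is inoperative=not → at least one input occurs → occurs.
Fire suppression does not activate [OR]: Zone A down=not, Manual path unavailable=occurs → at least one input occurs → occurs.

Yes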